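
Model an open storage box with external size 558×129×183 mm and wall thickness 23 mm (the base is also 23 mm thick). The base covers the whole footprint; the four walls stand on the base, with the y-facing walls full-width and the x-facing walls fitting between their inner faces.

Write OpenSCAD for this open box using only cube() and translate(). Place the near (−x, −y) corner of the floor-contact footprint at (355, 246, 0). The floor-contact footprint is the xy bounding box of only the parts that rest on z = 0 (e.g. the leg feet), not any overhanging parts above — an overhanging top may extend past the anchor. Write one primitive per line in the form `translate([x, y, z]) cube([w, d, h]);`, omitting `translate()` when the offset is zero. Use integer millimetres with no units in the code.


translate([355, 246, 0]) cube([558, 129, 23]);
translate([355, 246, 23]) cube([558, 23, 160]);
translate([355, 352, 23]) cube([558, 23, 160]);
translate([355, 269, 23]) cube([23, 83, 160]);
translate([890, 269, 23]) cube([23, 83, 160]);


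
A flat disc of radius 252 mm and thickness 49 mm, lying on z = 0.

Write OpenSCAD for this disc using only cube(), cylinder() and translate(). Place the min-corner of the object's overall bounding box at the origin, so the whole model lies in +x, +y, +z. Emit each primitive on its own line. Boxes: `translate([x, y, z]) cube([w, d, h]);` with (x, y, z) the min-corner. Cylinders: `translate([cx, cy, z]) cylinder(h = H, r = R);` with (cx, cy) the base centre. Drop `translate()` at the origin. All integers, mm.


translate([252, 252, 0]) cylinder(h = 49, r = 252);


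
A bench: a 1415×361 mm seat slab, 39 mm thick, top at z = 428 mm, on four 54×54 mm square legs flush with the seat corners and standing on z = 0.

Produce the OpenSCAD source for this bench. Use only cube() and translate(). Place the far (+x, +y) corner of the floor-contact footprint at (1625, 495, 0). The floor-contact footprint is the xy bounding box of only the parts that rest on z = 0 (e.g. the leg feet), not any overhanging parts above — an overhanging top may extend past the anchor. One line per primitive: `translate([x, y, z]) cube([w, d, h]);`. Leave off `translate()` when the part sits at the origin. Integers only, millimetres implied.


// leg_h = 428 − 39 = 389
translate([210, 134, 389]) cube([1415, 361, 39]);
translate([210, 134, 0]) cube([54, 54, 389]);
translate([210, 441, 0]) cube([54, 54, 389]);
translate([1571, 134, 0]) cube([54, 54, 389]);
translate([1571, 441, 0]) cube([54, 54, 389]);


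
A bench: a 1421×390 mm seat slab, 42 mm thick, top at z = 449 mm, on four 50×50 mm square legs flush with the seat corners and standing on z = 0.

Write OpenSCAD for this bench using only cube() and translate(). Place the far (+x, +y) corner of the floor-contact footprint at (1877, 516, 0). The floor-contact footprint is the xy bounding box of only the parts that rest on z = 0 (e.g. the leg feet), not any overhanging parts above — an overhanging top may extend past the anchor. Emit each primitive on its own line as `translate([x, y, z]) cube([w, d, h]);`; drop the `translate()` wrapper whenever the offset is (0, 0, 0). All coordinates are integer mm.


translate([456, 126, 407]) cube([1421, 390, 42]);
translate([456, 126, 0]) cube([50, 50, 407]);
translate([456, 466, 0]) cube([50, 50, 407]);
translate([1827, 126, 0]) cube([50, 50, 407]);
translate([1827, 466, 0]) cube([50, 50, 407]);


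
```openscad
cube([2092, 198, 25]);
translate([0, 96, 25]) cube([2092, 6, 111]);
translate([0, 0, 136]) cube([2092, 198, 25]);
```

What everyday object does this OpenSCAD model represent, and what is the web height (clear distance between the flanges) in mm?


An I-beam. The web height is 111 mm.

Two wide flanges with a thin centred web — an I-beam. Overall 161 mm minus two 25 mm flanges gives a web of 161 − 2·25 = 111 mm.


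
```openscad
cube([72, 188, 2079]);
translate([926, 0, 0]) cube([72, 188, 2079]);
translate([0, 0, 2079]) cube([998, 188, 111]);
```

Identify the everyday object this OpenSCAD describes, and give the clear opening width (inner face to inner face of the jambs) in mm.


A door frame. The clear opening width is 854 mm.

Two 2079 mm tall posts with a header on top — a door frame. The left jamb is 72 mm wide at x = 0; the right jamb starts at x = 926. The clear opening is 926 − 72 = 854 mm.


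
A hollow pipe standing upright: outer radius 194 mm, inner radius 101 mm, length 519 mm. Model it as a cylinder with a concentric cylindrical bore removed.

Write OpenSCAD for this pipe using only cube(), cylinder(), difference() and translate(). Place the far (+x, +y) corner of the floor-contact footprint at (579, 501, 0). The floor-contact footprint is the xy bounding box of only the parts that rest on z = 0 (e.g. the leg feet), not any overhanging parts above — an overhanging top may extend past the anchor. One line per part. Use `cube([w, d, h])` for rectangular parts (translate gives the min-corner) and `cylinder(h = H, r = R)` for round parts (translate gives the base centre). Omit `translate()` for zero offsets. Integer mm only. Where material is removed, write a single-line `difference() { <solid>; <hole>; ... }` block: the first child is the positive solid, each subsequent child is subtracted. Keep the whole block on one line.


difference() { translate([385, 307, 0]) cylinder(h = 519, r = 194); translate([385, 307, 0]) cylinder(h = 519, r = 101); }


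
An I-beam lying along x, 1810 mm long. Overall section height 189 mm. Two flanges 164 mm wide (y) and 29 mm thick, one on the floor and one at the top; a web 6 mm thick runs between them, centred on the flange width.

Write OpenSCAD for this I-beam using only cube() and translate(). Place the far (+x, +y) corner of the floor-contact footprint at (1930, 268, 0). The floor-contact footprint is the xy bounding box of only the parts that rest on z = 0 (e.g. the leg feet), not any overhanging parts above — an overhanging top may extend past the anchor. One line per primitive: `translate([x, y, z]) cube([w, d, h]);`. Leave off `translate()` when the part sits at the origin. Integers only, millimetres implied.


translate([120, 104, 0]) cube([1810, 164, 29]);
translate([120, 183, 29]) cube([1810, 6, 131]);
translate([120, 104, 160]) cube([1810, 164, 29]);


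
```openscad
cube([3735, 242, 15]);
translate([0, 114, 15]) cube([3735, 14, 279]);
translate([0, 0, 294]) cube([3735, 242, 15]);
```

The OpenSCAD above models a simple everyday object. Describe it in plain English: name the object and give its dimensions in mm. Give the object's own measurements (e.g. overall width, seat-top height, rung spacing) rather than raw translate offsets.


An I-beam lying along x, 3735 mm long. Overall section height 309 mm. Two flanges 242 mm wide (y) and 15 mm thick, one on the floor and one at the top; a web 14 mm thick runs between them, centred on the flange width.


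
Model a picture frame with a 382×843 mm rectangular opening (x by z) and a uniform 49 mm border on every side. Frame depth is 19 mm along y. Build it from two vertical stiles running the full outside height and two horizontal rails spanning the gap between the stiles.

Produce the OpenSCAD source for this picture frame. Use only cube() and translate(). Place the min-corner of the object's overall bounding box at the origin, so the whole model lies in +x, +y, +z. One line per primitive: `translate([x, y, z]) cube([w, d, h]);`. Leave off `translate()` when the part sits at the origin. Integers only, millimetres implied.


cube([49, 19, 941]);
translate([431, 0, 0]) cube([49, 19, 941]);
translate([49, 0, 0]) cube([382, 19, 49]);
translate([49, 0, 892]) cube([382, 19, 49]);


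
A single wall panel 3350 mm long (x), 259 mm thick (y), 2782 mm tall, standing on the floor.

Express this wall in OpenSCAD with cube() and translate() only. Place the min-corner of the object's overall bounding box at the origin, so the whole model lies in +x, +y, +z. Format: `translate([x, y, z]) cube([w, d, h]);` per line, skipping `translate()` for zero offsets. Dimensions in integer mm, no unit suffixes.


cube([3350, 259, 2782]);


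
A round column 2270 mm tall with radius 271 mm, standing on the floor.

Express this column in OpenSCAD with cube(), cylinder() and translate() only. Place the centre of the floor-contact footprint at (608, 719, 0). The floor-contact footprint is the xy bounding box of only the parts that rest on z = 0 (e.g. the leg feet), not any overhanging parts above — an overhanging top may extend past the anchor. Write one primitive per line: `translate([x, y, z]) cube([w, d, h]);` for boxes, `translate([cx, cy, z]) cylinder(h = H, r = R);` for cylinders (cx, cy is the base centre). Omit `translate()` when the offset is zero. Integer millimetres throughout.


translate([608, 719, 0]) cylinder(h = 2270, r = 271);


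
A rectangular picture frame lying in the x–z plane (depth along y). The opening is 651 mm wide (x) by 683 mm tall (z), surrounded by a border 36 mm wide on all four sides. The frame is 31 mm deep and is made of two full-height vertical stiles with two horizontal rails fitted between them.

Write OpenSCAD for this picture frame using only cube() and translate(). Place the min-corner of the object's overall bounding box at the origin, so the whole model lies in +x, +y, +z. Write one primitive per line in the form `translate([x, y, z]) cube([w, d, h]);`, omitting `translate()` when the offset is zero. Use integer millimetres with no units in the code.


cube([36, 31, 755]);
translate([687, 0, 0]) cube([36, 31, 755]);
translate([36, 0, 0]) cube([651, 31, 36]);
translate([36, 0, 719]) cube([651, 31, 36]);


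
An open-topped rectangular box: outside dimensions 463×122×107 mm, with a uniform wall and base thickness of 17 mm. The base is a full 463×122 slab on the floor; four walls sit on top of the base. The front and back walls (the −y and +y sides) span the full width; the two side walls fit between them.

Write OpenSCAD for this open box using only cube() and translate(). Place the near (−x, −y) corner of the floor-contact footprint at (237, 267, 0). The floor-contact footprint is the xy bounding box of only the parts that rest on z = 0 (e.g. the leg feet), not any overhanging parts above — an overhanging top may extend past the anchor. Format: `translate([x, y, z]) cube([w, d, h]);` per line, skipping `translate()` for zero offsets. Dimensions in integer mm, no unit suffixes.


translate([237, 267, 0]) cube([463, 122, 17]);
translate([237, 267, 17]) cube([463, 17, 90]);
translate([237, 372, 17]) cube([463, 17, 90]);
translate([237, 284, 17]) cube([17, 88, 90]);
translate([683, 284, 17]) cube([17, 88, 90]);


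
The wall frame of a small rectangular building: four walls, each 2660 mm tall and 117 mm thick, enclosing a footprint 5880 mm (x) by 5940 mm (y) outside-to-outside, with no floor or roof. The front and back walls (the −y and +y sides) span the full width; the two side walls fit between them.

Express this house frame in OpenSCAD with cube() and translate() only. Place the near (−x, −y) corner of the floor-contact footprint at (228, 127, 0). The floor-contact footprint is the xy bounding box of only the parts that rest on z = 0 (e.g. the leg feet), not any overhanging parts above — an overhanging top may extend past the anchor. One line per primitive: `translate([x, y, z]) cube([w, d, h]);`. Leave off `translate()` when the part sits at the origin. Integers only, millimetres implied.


translate([228, 127, 0]) cube([5880, 117, 2660]);
translate([228, 5950, 0]) cube([5880, 117, 2660]);
translate([228, 244, 0]) cube([117, 5706, 2660]);
translate([5991, 244, 0]) cube([117, 5706, 2660]);


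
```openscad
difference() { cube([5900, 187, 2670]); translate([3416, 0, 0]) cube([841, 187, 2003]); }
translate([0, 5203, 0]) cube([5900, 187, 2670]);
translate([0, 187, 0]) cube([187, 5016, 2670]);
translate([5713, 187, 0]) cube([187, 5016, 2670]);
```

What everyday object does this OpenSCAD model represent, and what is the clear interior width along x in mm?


A single room. The interior width is 5526 mm.

Four walls enclosing a rectangle with a door in the front wall — a room. Outside width 5900 minus two 187 mm walls gives 5526 mm.


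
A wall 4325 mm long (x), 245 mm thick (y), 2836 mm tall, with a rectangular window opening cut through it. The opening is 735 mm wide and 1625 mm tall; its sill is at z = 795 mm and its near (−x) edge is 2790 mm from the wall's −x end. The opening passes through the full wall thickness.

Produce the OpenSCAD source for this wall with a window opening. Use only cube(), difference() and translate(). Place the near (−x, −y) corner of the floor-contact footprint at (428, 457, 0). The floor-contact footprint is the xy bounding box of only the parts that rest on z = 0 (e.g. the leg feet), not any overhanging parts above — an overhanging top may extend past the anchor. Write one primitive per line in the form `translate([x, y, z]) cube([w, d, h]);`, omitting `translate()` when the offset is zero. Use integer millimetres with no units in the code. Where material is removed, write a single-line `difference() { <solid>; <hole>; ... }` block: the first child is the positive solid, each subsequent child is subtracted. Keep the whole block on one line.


difference() { translate([428, 457, 0]) cube([4325, 245, 2836]); translate([3218, 457, 795]) cube([735, 245, 1625]); }


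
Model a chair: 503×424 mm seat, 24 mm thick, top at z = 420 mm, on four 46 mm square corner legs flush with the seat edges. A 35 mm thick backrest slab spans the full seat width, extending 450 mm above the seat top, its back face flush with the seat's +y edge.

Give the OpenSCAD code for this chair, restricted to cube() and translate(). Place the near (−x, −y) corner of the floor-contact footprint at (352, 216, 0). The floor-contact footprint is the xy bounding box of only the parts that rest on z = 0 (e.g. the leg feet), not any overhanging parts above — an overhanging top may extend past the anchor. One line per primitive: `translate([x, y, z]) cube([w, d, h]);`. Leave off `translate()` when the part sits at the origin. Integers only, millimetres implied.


translate([352, 216, 396]) cube([503, 424, 24]);
translate([352, 216, 0]) cube([46, 46, 396]);
translate([809, 216, 0]) cube([46, 46, 396]);
translate([352, 594, 0]) cube([46, 46, 396]);
translate([809, 594, 0]) cube([46, 46, 396]);
translate([352, 605, 420]) cube([503, 35, 450]);


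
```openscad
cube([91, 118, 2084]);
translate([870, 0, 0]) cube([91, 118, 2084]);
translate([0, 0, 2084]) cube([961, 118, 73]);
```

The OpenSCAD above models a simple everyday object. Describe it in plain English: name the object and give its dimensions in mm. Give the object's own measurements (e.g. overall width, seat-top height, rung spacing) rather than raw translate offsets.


A door frame. The clear opening is 779 mm wide and 2084 mm high. Two 91 mm wide jambs, 118 mm deep, stand either side of the opening from the floor to the top of the opening. A 73 mm thick head sits across the top of both jambs, spanning the full outside width of the frame.


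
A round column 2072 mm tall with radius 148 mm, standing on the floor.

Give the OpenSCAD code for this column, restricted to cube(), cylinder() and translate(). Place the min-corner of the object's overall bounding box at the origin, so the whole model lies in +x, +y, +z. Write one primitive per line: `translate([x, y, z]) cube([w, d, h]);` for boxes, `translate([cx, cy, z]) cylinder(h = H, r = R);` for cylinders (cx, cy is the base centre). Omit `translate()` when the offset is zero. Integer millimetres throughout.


translate([148, 148, 0]) cylinder(h = 2072, r = 148);


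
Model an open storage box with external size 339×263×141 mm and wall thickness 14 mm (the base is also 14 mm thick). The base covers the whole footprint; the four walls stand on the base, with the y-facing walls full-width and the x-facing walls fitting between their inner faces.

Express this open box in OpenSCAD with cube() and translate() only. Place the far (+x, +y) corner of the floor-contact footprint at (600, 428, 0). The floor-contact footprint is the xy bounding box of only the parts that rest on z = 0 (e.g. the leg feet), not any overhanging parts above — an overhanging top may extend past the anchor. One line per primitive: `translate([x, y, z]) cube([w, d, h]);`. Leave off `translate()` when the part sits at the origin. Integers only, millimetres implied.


translate([261, 165, 0]) cube([339, 263, 14]);
translate([261, 165, 14]) cube([339, 14, 127]);
translate([261, 414, 14]) cube([339, 14, 127]);
translate([261, 179, 14]) cube([14, 235, 127]);
translate([586, 179, 14]) cube([14, 235, 127]);


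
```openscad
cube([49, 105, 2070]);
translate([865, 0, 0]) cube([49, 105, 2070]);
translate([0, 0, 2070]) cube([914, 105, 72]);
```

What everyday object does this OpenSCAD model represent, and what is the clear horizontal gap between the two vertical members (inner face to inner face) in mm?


A door frame. The clear opening width is 816 mm.

Two 2070 mm tall posts with a header on top — a door frame. The left jamb is 49 mm wide at x = 0; the right jamb starts at x = 865. The clear opening is 865 − 49 = 816 mm.


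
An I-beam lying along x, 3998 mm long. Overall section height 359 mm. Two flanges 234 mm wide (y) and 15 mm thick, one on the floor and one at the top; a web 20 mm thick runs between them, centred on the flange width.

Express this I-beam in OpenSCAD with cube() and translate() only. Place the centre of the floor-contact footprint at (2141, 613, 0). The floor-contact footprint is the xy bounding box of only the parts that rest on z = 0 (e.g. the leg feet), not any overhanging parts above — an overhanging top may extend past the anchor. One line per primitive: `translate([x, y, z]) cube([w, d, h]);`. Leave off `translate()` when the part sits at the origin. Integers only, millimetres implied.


translate([142, 496, 0]) cube([3998, 234, 15]);
translate([142, 603, 15]) cube([3998, 20, 329]);
translate([142, 496, 344]) cube([3998, 234, 15]);


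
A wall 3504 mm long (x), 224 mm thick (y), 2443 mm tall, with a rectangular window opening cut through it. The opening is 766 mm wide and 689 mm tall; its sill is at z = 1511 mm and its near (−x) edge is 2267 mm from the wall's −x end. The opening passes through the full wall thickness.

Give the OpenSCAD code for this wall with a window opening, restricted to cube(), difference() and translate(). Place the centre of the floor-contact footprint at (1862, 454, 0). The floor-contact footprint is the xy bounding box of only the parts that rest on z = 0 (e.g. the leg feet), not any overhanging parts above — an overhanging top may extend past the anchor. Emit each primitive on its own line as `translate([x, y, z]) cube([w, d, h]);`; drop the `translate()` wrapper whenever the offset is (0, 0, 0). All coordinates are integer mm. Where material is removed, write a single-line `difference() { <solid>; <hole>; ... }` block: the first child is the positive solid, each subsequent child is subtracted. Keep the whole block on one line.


difference() { translate([110, 342, 0]) cube([3504, 224, 2443]); translate([2377, 342, 1511]) cube([766, 224, 689]); }


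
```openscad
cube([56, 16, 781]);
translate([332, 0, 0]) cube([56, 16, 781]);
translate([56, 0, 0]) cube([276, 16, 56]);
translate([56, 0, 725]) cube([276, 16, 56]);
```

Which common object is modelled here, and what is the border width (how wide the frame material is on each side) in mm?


A picture frame. The border width is 56 mm.

Four thin pieces enclosing a rectangular opening — a picture frame. The two full-height stiles are 781 mm tall; the top rail sits at z = 725 and is 56 mm tall, so the border above the opening is 781 − 725 = 56 mm, matching the stile x-width.


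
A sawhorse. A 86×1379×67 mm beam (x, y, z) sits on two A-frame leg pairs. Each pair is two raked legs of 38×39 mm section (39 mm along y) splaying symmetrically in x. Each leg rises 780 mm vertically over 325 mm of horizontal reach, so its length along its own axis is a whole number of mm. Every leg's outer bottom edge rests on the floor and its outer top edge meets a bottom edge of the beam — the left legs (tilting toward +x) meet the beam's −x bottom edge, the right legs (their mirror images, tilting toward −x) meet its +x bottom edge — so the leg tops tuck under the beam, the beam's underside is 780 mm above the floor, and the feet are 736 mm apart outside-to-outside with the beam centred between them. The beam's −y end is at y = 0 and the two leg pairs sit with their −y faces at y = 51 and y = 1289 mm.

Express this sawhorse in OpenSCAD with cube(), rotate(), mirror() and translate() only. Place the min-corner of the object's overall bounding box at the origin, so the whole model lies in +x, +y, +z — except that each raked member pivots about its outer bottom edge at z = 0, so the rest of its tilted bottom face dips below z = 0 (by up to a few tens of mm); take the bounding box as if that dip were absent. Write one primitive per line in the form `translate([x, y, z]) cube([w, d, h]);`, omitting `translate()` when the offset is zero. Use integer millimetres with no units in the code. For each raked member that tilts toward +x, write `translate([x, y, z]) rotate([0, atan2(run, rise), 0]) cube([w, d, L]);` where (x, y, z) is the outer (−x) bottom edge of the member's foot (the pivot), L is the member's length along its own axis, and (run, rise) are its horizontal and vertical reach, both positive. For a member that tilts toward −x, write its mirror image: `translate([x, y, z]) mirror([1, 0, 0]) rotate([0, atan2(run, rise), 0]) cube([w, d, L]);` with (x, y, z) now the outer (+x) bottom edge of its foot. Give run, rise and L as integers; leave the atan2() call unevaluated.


translate([325, 0, 780]) cube([86, 1379, 67]);
translate([0, 51, 0]) rotate([0, atan2(325, 780), 0]) cube([38, 39, 845]);
translate([736, 51, 0]) mirror([1, 0, 0]) rotate([0, atan2(325, 780), 0]) cube([38, 39, 845]);
translate([0, 1289, 0]) rotate([0, atan2(325, 780), 0]) cube([38, 39, 845]);
translate([736, 1289, 0]) mirror([1, 0, 0]) rotate([0, atan2(325, 780), 0]) cube([38, 39, 845]);


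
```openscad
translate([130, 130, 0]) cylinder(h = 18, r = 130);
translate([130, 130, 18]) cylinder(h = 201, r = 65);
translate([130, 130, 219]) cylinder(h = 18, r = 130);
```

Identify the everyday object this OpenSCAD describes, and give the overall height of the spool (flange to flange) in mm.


A spool. The overall height is 237 mm.

Three coaxial cylinders, large–small–large — a spool. Two 18 mm flanges and a 201 mm core give 18 + 201 + 18 = 237 mm.


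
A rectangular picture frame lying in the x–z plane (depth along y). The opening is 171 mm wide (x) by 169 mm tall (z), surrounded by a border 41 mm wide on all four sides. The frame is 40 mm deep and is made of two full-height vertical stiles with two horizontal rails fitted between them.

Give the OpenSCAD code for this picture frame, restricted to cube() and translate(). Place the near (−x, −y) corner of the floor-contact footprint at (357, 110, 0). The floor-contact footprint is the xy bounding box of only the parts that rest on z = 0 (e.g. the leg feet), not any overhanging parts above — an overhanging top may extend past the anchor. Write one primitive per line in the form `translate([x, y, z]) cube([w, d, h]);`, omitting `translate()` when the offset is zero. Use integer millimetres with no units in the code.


translate([357, 110, 0]) cube([41, 40, 251]);
translate([569, 110, 0]) cube([41, 40, 251]);
translate([398, 110, 0]) cube([171, 40, 41]);
translate([398, 110, 210]) cube([171, 40, 41]);


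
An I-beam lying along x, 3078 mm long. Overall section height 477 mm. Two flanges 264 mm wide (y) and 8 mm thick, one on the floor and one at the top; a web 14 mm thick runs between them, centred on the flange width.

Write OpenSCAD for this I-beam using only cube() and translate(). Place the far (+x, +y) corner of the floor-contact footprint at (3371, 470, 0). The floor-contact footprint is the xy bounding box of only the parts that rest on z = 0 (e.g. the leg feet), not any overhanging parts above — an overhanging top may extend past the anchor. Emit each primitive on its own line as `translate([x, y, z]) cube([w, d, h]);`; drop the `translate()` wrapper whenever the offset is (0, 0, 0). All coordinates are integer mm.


translate([293, 206, 0]) cube([3078, 264, 8]);
translate([293, 331, 8]) cube([3078, 14, 461]);
translate([293, 206, 469]) cube([3078, 264, 8]);


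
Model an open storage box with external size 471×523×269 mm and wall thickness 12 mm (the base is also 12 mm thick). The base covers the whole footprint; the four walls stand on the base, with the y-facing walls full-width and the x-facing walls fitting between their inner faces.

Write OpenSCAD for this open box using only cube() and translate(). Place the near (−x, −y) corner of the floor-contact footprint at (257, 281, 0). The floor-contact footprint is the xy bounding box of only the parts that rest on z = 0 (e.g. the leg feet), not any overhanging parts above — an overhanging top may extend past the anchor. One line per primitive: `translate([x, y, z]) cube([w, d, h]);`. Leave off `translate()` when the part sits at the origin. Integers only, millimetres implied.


translate([257, 281, 0]) cube([471, 523, 12]);
translate([257, 281, 12]) cube([471, 12, 257]);
translate([257, 792, 12]) cube([471, 12, 257]);
translate([257, 293, 12]) cube([12, 499, 257]);
translate([716, 293, 12]) cube([12, 499, 257]);


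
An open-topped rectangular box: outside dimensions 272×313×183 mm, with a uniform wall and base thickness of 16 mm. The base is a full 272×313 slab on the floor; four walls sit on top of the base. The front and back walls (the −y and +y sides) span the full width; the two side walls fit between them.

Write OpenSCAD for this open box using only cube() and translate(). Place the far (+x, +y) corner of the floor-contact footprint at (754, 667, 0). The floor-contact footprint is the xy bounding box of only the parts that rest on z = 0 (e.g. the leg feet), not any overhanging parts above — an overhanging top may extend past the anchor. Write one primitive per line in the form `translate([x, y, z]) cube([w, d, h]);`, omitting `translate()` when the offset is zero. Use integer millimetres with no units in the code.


translate([482, 354, 0]) cube([272, 313, 16]);
translate([482, 354, 16]) cube([272, 16, 167]);
translate([482, 651, 16]) cube([272, 16, 167]);
translate([482, 370, 16]) cube([16, 281, 167]);
translate([738, 370, 16]) cube([16, 281, 167]);


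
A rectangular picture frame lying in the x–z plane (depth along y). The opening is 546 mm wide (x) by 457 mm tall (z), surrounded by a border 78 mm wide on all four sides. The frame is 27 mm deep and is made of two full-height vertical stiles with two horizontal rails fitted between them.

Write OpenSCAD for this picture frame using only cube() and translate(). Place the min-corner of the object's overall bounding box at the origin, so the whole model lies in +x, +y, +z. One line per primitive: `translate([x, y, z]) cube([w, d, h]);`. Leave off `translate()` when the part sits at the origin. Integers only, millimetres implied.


cube([78, 27, 613]);
translate([624, 0, 0]) cube([78, 27, 613]);
translate([78, 0, 0]) cube([546, 27, 78]);
translate([78, 0, 535]) cube([546, 27, 78]);


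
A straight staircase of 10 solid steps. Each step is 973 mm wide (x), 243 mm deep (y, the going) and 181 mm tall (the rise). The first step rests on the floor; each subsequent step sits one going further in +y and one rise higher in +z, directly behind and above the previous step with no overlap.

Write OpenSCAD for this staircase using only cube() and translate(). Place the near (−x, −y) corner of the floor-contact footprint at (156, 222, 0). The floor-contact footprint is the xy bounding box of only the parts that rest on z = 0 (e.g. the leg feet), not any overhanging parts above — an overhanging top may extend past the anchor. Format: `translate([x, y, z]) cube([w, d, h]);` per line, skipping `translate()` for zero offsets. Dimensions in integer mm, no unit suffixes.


translate([156, 222, 0]) cube([973, 243, 181]);
translate([156, 465, 181]) cube([973, 243, 181]);
translate([156, 708, 362]) cube([973, 243, 181]);
translate([156, 951, 543]) cube([973, 243, 181]);
translate([156, 1194, 724]) cube([973, 243, 181]);
translate([156, 1437, 905]) cube([973, 243, 181]);
translate([156, 1680, 1086]) cube([973, 243, 181]);
translate([156, 1923, 1267]) cube([973, 243, 181]);
translate([156, 2166, 1448]) cube([973, 243, 181]);
translate([156, 2409, 1629]) cube([973, 243, 181]);


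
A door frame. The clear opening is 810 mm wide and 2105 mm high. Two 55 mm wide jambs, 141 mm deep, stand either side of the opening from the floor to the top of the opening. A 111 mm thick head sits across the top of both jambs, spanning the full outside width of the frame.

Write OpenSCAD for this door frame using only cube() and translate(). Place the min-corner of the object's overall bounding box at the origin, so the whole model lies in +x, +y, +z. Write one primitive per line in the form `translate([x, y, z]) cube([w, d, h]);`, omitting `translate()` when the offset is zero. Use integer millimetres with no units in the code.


cube([55, 141, 2105]);
translate([865, 0, 0]) cube([55, 141, 2105]);
translate([0, 0, 2105]) cube([920, 141, 111]);


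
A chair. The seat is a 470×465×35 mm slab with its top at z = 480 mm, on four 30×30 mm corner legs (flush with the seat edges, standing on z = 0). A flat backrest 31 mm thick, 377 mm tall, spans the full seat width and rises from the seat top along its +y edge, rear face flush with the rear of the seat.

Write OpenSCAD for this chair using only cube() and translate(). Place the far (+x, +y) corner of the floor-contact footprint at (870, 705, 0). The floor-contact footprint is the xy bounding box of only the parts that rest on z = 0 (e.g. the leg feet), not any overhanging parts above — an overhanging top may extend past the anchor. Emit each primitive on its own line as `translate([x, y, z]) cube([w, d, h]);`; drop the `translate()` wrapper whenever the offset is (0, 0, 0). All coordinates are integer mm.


translate([400, 240, 445]) cube([470, 465, 35]);
translate([400, 240, 0]) cube([30, 30, 445]);
translate([840, 240, 0]) cube([30, 30, 445]);
translate([400, 675, 0]) cube([30, 30, 445]);
translate([840, 675, 0]) cube([30, 30, 445]);
translate([400, 674, 480]) cube([470, 31, 377]);


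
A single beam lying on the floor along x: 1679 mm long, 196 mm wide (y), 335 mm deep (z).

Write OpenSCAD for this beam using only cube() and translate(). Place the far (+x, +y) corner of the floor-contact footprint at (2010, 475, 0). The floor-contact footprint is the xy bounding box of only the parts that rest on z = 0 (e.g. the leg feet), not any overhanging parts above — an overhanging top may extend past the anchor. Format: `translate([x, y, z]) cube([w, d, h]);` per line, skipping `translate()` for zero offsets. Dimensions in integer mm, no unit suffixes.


translate([331, 279, 0]) cube([1679, 196, 335]);


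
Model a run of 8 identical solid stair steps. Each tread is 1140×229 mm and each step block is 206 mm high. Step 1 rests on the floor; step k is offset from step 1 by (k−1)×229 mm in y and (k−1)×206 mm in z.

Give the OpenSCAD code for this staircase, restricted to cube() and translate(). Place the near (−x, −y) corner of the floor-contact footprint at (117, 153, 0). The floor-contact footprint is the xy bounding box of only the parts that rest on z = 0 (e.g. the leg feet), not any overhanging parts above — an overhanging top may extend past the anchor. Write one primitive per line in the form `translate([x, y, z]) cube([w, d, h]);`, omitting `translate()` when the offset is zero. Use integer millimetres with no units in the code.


translate([117, 153, 0]) cube([1140, 229, 206]);
translate([117, 382, 206]) cube([1140, 229, 206]);
translate([117, 611, 412]) cube([1140, 229, 206]);
translate([117, 840, 618]) cube([1140, 229, 206]);
translate([117, 1069, 824]) cube([1140, 229, 206]);
translate([117, 1298, 1030]) cube([1140, 229, 206]);
translate([117, 1527, 1236]) cube([1140, 229, 206]);
translate([117, 1756, 1442]) cube([1140, 229, 206]);


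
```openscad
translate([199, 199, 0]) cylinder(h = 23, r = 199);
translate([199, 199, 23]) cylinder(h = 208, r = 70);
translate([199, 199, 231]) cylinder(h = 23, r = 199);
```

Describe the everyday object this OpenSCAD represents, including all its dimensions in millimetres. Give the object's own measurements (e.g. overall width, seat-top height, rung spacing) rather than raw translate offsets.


A spool: two coaxial disc flanges of radius 199 mm and thickness 23 mm, joined by a core cylinder of radius 70 mm and height 208 mm. The lower flange rests on z = 0 and the three cylinders share a vertical axis.


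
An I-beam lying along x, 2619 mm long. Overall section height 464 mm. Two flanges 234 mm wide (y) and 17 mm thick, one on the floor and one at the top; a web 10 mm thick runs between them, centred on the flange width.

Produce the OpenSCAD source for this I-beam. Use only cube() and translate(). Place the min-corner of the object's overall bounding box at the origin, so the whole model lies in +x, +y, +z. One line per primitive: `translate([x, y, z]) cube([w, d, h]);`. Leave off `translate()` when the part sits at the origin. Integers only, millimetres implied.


cube([2619, 234, 17]);
translate([0, 112, 17]) cube([2619, 10, 430]);
translate([0, 0, 447]) cube([2619, 234, 17]);


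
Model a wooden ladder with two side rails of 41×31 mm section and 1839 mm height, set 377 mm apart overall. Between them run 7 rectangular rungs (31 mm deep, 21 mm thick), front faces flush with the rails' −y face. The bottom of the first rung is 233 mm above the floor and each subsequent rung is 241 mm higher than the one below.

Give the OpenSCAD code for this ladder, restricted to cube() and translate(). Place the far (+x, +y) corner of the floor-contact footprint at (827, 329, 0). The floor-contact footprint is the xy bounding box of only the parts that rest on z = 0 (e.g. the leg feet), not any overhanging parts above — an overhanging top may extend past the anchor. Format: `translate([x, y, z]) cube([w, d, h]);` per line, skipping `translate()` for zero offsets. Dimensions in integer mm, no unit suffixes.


// rung span = 377 - 2*41 = 295
// rung[k] z = 233 + k*241
translate([450, 298, 0]) cube([41, 31, 1839]);
translate([786, 298, 0]) cube([41, 31, 1839]);
translate([491, 298, 233]) cube([295, 31, 21]);
translate([491, 298, 474]) cube([295, 31, 21]);
translate([491, 298, 715]) cube([295, 31, 21]);
translate([491, 298, 956]) cube([295, 31, 21]);
translate([491, 298, 1197]) cube([295, 31, 21]);
translate([491, 298, 1438]) cube([295, 31, 21]);
translate([491, 298, 1679]) cube([295, 31, 21]);


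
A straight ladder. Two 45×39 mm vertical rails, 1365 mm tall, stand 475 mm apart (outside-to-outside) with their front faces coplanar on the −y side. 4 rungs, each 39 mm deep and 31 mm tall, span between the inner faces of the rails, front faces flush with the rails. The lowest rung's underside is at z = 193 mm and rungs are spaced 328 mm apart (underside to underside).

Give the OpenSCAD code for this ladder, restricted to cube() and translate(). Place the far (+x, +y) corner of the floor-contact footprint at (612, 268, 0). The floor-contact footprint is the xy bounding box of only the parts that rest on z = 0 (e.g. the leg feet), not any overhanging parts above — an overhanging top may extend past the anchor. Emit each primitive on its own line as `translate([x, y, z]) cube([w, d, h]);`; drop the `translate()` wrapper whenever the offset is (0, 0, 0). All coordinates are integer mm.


translate([137, 229, 0]) cube([45, 39, 1365]);
translate([567, 229, 0]) cube([45, 39, 1365]);
translate([182, 229, 193]) cube([385, 39, 31]);
translate([182, 229, 521]) cube([385, 39, 31]);
translate([182, 229, 849]) cube([385, 39, 31]);
translate([182, 229, 1177]) cube([385, 39, 31]);


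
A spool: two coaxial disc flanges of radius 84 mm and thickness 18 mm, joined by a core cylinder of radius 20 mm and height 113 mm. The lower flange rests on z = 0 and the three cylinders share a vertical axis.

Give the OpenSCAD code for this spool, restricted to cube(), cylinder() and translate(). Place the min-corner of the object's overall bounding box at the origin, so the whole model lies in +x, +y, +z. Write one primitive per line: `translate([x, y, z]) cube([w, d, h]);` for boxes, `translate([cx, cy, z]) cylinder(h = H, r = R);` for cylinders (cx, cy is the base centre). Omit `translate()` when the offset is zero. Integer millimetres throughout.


translate([84, 84, 0]) cylinder(h = 18, r = 84);
translate([84, 84, 18]) cylinder(h = 113, r = 20);
translate([84, 84, 131]) cylinder(h = 18, r = 84);


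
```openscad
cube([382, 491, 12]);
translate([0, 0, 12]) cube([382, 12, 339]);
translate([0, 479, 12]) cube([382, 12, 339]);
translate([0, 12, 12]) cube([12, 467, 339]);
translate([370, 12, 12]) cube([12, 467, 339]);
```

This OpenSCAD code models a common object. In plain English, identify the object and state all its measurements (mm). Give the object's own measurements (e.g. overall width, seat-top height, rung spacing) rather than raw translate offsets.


An open-topped rectangular box: outside dimensions 382×491×351 mm, with a uniform wall and base thickness of 12 mm. The base is a full 382×491 slab on the floor; four walls sit on top of the base. The front and back walls (the −y and +y sides) span the full width; the two side walls fit between them.


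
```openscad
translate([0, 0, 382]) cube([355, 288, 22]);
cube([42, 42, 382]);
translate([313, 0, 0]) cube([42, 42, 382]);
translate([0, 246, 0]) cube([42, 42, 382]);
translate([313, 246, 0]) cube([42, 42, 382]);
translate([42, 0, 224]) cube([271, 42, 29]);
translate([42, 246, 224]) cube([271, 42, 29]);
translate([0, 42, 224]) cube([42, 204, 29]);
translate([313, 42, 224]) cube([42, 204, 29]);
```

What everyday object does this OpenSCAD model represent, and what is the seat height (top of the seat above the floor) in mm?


A stool. The seat height is 404 mm.

A 355×288×22 slab at z = 382 on four corner posts — a stool. The seat top is 382 + 22 = 404 mm.


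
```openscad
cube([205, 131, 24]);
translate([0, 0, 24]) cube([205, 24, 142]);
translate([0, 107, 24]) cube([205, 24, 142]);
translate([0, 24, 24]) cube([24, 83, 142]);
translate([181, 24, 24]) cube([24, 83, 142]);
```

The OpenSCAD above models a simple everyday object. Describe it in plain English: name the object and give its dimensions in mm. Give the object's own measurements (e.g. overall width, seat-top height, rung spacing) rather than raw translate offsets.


An open-topped rectangular box: outside dimensions 205×131×166 mm, with a uniform wall and base thickness of 24 mm. The base is a full 205×131 slab on the floor; four walls sit on top of the base. The front and back walls (the −y and +y sides) span the full width; the two side walls fit between them.


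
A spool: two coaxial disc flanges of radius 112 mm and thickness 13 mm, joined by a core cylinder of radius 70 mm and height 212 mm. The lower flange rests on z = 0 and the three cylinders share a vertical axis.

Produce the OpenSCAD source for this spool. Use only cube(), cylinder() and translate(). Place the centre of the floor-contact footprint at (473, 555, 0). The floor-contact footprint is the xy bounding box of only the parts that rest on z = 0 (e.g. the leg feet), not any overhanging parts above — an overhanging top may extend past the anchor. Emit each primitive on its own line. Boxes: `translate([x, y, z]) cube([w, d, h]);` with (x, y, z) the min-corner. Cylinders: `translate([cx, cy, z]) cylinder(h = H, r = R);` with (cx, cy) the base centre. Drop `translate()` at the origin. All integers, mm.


translate([473, 555, 0]) cylinder(h = 13, r = 112);
translate([473, 555, 13]) cylinder(h = 212, r = 70);
translate([473, 555, 225]) cylinder(h = 13, r = 112);
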